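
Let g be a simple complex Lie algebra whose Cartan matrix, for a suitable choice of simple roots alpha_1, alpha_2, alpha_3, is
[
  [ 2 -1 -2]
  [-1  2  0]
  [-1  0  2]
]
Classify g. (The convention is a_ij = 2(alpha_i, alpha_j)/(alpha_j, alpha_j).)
The matrix has rank 3 with 2's on the diagonal. Reading the off-diagonal entries as Dynkin edges (a single edge where a_ij = a_ji = -1; a double or triple edge where a_ij * a_ji = 2 or 3), the diagram is a chain of 3 nodes with a double edge at one end; the terminal node there is the unique short simple root (B_3). One simple-root ordering that puts it in standard form is (alpha_2, alpha_1, alpha_3). So the algebra is type B_3, i.e. so(7).

B_3 (so(7))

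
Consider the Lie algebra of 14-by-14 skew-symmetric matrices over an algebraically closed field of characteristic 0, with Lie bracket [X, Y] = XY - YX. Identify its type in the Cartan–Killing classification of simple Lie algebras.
D7

This is so(14) with 14 even, which has dimension 14(14-1)/2 = 91 and rank 14/2 = 7. In the classification of classical Lie algebras, the orthogonal algebra so(2n) in an even number of variables has type D_n; here n = 7, so the Dynkin diagram is a chain of 5 nodes with a fork of two nodes at one end (D_7). Hence the type is D_7.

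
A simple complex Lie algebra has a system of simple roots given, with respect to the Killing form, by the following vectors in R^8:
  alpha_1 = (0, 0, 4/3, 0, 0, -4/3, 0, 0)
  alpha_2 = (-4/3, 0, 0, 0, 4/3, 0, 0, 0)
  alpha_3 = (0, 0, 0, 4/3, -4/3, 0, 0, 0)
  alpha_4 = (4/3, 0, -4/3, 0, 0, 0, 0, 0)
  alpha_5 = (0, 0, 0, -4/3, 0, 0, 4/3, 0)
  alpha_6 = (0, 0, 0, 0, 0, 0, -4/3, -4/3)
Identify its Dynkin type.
A_6

Compute the Cartan integers a_ij = 2(alpha_i, alpha_j)/(alpha_j, alpha_j); the resulting 6x6 Cartan matrix is
[[2, 0, 0, -1, 0, 0], [0, 2, -1, -1, 0, 0], [0, -1, 2, 0, -1, 0], [-1, -1, 0, 2, 0, 0], [0, 0, -1, 0, 2, -1], [0, 0, 0, 0, -1, 2]].
All simple roots have the same length, so the diagram is simply laced. The associated Dynkin diagram is a chain of 6 nodes with single edges (A_6), so the type is A_6 (the algebra sl(7)).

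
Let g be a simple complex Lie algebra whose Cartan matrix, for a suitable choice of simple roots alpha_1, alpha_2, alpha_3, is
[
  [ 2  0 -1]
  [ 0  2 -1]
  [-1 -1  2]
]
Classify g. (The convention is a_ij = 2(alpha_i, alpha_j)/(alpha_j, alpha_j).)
A_3 (sl(4))

The matrix has rank 3 with 2's on the diagonal. Reading the off-diagonal entries as Dynkin edges (a single edge where a_ij = a_ji = -1; a double or triple edge where a_ij * a_ji = 2 or 3), the diagram is a chain of 3 nodes with single edges (A_3). One simple-root ordering that puts it in standard form is (alpha_1, alpha_3, alpha_2). So the algebra is type A_3, i.e. sl(4).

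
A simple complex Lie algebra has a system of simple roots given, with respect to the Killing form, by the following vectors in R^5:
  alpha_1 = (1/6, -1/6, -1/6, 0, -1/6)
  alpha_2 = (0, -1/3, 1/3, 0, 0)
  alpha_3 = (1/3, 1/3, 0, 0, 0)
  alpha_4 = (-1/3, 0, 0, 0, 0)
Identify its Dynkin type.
F4

Compute the Cartan integers a_ij = 2(alpha_i, alpha_j)/(alpha_j, alpha_j); the resulting 4x4 Cartan matrix is
[[2, 0, 0, -1], [0, 2, -1, 0], [0, -1, 2, -2], [-1, 0, -1, 2]].
The roots have two lengths (squared-length ratio 2:1); the short ones are alpha_{1,4}. The associated Dynkin diagram is a chain of 4 nodes with a double edge between the middle two (F_4), so the type is F_4.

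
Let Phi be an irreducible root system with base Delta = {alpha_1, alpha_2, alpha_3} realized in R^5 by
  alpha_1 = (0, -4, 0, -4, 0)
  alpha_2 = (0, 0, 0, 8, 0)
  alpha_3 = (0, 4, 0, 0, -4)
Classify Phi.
C_3

Compute the Cartan integers a_ij = 2(alpha_i, alpha_j)/(alpha_j, alpha_j); the resulting 3x3 Cartan matrix is
[[2, -1, -1], [-2, 2, 0], [-1, 0, 2]].
The roots have two lengths (squared-length ratio 2:1); the short ones are alpha_{1,3}. The associated Dynkin diagram is a chain of 3 nodes with a double edge at one end; the terminal node there is the unique long simple root (C_3), so the type is C_3 (the algebra sp(6)).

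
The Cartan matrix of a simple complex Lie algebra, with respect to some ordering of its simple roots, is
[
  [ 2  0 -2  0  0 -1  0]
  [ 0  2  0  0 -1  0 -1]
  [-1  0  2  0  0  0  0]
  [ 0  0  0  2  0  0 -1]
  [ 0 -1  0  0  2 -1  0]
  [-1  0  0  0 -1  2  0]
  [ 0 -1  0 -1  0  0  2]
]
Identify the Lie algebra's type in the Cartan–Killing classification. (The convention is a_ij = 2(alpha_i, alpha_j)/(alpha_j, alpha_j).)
The matrix has rank 7 with 2's on the diagonal. Reading the off-diagonal entries as Dynkin edges (a single edge where a_ij = a_ji = -1; a double or triple edge where a_ij * a_ji = 2 or 3), the diagram is a chain of 7 nodes with a double edge at one end; the terminal node there is the unique short simple root (B_7). One simple-root ordering that puts it in standard form is (alpha_4, alpha_7, alpha_2, alpha_5, alpha_6, alpha_1, alpha_3). So the algebra is type B_7, i.e. so(15).

B7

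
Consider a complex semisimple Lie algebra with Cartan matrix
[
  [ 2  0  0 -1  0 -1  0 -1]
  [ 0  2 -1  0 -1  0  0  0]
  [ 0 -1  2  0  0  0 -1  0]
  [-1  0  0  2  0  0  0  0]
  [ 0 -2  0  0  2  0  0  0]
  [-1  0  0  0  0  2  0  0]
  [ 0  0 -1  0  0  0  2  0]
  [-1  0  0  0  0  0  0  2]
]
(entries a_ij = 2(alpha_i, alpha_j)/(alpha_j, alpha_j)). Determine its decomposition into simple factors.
C_4 ⊕ D_4

The diagram associated to this matrix has two connected components: the simple roots {alpha_2, alpha_3, alpha_5, alpha_7} form a chain of 4 nodes with a double edge at one end; the terminal node there is the unique long simple root (C_4), and {alpha_1, alpha_4, alpha_6, alpha_8} form a chain of 2 nodes with a fork of two nodes at one end (D_4). A semisimple Lie algebra decomposes uniquely as the direct sum of simple ideals, one per connected component of its Dynkin diagram, so g ≅ C_4 ⊕ D_4 (dimension 36 + 28 = 64).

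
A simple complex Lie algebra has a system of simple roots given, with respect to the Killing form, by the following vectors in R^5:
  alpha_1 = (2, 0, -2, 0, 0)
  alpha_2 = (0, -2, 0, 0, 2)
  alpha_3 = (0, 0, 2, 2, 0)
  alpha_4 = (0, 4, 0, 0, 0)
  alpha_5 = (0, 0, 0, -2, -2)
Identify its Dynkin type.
Compute the Cartan integers a_ij = 2(alpha_i, alpha_j)/(alpha_j, alpha_j); the resulting 5x5 Cartan matrix is
[[2, 0, -1, 0, 0], [0, 2, 0, -1, -1], [-1, 0, 2, 0, -1], [0, -2, 0, 2, 0], [0, -1, -1, 0, 2]].
The roots have two lengths (squared-length ratio 2:1); the short ones are alpha_{1,2,3,5}. The associated Dynkin diagram is a chain of 5 nodes with a double edge at one end; the terminal node there is the unique long simple root (C_5), so the type is C_5 (the algebra sp(10)).

type C_5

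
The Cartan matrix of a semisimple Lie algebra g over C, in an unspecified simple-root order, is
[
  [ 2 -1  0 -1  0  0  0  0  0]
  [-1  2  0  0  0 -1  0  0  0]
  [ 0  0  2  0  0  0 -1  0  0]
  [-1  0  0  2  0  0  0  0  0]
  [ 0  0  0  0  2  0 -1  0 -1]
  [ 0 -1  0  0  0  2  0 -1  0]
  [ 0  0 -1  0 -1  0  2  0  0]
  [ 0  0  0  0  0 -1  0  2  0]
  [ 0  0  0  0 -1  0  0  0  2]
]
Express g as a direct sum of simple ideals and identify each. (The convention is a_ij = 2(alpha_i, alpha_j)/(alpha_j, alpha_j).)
The diagram associated to this matrix has two connected components: the simple roots {alpha_3, alpha_5, alpha_7, alpha_9} form a chain of 4 nodes with single edges (A_4), and {alpha_1, alpha_2, alpha_4, alpha_6, alpha_8} form a chain of 5 nodes with single edges (A_5). A semisimple Lie algebra decomposes uniquely as the direct sum of simple ideals, one per connected component of its Dynkin diagram, so g ≅ A_4 ⊕ A_5 (dimension 24 + 35 = 59).

A_4 + A_5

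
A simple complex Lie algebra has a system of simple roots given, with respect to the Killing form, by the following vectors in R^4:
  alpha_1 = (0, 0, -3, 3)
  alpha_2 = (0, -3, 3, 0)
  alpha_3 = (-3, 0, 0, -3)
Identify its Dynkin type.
A_3

Compute the Cartan integers a_ij = 2(alpha_i, alpha_j)/(alpha_j, alpha_j); the resulting 3x3 Cartan matrix is
[[2, -1, -1], [-1, 2, 0], [-1, 0, 2]].
All simple roots have the same length, so the diagram is simply laced. The associated Dynkin diagram is a chain of 3 nodes with single edges (A_3), so the type is A_3 (the algebra sl(4)).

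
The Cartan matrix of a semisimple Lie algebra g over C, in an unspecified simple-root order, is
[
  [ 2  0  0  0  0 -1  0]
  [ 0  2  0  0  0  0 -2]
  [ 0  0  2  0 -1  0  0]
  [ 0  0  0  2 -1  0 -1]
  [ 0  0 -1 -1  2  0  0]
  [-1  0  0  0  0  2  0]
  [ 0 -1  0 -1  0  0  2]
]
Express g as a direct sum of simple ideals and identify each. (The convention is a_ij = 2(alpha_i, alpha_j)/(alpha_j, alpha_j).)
type A_2 + type C_5

The diagram associated to this matrix has two connected components: the simple roots {alpha_1, alpha_6} form a chain of 2 nodes with single edges (A_2), and {alpha_2, alpha_3, alpha_4, alpha_5, alpha_7} form a chain of 5 nodes with a double edge at one end; the terminal node there is the unique long simple root (C_5). A semisimple Lie algebra decomposes uniquely as the direct sum of simple ideals, one per connected component of its Dynkin diagram, so g ≅ A_2 ⊕ C_5 (dimension 8 + 55 = 63).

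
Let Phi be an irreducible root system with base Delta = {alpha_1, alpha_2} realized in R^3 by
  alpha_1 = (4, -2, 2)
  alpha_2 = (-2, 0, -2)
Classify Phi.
G_2

Compute the Cartan integers a_ij = 2(alpha_i, alpha_j)/(alpha_j, alpha_j); the resulting 2x2 Cartan matrix is
[[2, -3], [-1, 2]].
The roots have two lengths (squared-length ratio 3:1); the short ones are alpha_{2}. The associated Dynkin diagram is two nodes joined by a triple edge (G_2), so the type is G_2.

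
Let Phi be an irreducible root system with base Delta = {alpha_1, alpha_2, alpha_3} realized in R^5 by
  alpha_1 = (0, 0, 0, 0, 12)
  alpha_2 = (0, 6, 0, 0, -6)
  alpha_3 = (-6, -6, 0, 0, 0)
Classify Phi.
Compute the Cartan integers a_ij = 2(alpha_i, alpha_j)/(alpha_j, alpha_j); the resulting 3x3 Cartan matrix is
[[2, -2, 0], [-1, 2, -1], [0, -1, 2]].
The roots have two lengths (squared-length ratio 2:1); the short ones are alpha_{2,3}. The associated Dynkin diagram is a chain of 3 nodes with a double edge at one end; the terminal node there is the unique long simple root (C_3), so the type is C_3 (the algebra sp(6)).

C3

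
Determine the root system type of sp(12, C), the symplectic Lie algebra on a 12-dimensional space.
This is sp(12), which has dimension 12(12+1)/2 = 78 and rank 12/2 = 6. In the classification of classical Lie algebras, the symplectic algebra sp(2n) has type C_n; here n = 6, so the Dynkin diagram is a chain of 6 nodes with a double edge at one end; the terminal node there is the unique long simple root (C_6). Hence the type is C_6.

C_6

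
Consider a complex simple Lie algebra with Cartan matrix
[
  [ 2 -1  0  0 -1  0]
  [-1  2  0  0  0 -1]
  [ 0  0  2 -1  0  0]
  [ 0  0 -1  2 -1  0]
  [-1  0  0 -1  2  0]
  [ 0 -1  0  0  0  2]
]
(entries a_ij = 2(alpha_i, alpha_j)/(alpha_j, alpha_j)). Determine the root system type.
A_6 (sl(7))

The matrix has rank 6 with 2's on the diagonal. Reading the off-diagonal entries as Dynkin edges (a single edge where a_ij = a_ji = -1; a double or triple edge where a_ij * a_ji = 2 or 3), the diagram is a chain of 6 nodes with single edges (A_6). One simple-root ordering that puts it in standard form is (alpha_3, alpha_4, alpha_5, alpha_1, alpha_2, alpha_6). So the algebra is type A_6, i.e. sl(7).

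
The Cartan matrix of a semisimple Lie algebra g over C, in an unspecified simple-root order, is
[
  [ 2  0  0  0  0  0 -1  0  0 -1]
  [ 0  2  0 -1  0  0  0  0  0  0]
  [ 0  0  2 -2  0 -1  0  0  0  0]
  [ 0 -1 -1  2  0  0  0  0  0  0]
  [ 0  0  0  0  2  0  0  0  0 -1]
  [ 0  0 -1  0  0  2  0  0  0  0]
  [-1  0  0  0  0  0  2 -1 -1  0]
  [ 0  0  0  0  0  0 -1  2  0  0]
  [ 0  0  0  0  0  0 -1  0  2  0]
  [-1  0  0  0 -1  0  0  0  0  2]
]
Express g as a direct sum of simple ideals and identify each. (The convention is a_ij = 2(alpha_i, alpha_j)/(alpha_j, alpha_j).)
The diagram associated to this matrix has two connected components: the simple roots {alpha_1, alpha_5, alpha_7, alpha_8, alpha_9, alpha_10} form a chain of 4 nodes with a fork of two nodes at one end (D_6), and {alpha_2, alpha_3, alpha_4, alpha_6} form a chain of 4 nodes with a double edge between the middle two (F_4). A semisimple Lie algebra decomposes uniquely as the direct sum of simple ideals, one per connected component of its Dynkin diagram, so g ≅ D_6 ⊕ F_4 (dimension 66 + 52 = 118).

D_6 + F_4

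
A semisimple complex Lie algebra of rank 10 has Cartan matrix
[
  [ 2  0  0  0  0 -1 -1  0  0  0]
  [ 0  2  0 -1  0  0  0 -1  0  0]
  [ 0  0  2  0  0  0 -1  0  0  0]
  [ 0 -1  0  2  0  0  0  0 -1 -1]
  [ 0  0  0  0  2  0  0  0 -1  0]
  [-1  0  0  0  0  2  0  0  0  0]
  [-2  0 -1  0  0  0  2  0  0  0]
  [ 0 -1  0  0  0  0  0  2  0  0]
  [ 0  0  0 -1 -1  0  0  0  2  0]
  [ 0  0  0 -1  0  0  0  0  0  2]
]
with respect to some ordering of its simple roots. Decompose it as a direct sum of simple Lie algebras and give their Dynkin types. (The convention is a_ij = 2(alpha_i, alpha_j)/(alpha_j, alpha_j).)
type E_6 + type F_4

The diagram associated to this matrix has two connected components: the simple roots {alpha_2, alpha_4, alpha_5, alpha_8, alpha_9, alpha_10} form a chain of 5 nodes with one extra node attached to the third node from one end (E_6), and {alpha_1, alpha_3, alpha_6, alpha_7} form a chain of 4 nodes with a double edge between the middle two (F_4). A semisimple Lie algebra decomposes uniquely as the direct sum of simple ideals, one per connected component of its Dynkin diagram, so g ≅ E_6 ⊕ F_4 (dimension 78 + 52 = 130).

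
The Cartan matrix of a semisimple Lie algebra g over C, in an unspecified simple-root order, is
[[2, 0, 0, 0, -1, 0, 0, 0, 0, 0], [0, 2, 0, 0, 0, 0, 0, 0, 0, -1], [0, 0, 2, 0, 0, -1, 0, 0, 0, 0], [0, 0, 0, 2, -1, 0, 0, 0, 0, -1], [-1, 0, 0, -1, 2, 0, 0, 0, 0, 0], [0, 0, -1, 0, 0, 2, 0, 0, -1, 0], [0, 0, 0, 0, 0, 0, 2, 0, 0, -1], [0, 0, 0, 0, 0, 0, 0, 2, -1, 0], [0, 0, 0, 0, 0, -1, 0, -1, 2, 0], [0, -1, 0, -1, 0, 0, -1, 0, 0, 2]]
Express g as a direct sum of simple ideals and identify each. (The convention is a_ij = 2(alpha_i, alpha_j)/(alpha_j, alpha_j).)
A4 + D6

The diagram associated to this matrix has two connected components: the simple roots {alpha_3, alpha_6, alpha_8, alpha_9} form a chain of 4 nodes with single edges (A_4), and {alpha_1, alpha_2, alpha_4, alpha_5, alpha_7, alpha_10} form a chain of 4 nodes with a fork of two nodes at one end (D_6). A semisimple Lie algebra decomposes uniquely as the direct sum of simple ideals, one per connected component of its Dynkin diagram, so g ≅ A_4 ⊕ D_6 (dimension 24 + 66 = 90).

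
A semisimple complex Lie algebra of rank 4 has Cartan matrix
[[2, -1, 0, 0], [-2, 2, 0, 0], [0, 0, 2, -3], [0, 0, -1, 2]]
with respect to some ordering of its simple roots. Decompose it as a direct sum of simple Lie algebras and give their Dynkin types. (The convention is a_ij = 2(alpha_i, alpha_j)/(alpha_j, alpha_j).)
The diagram associated to this matrix has two connected components: the simple roots {alpha_1, alpha_2} form a chain of 2 nodes with a double edge at one end; the terminal node there is the unique short simple root (B_2), and {alpha_3, alpha_4} form two nodes joined by a triple edge (G_2). A semisimple Lie algebra decomposes uniquely as the direct sum of simple ideals, one per connected component of its Dynkin diagram, so g ≅ B_2 ⊕ G_2 (dimension 10 + 14 = 24).

type B_2 ⊕ type G_2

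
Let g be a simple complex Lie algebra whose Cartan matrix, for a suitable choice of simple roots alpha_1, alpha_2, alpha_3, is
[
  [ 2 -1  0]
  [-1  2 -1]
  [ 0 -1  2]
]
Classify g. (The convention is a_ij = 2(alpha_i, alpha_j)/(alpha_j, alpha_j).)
The matrix has rank 3 with 2's on the diagonal. Reading the off-diagonal entries as Dynkin edges (a single edge where a_ij = a_ji = -1; a double or triple edge where a_ij * a_ji = 2 or 3), the diagram is a chain of 3 nodes with single edges (A_3). One simple-root ordering that puts it in standard form is (alpha_3, alpha_2, alpha_1). So the algebra is type A_3, i.e. sl(4).

A3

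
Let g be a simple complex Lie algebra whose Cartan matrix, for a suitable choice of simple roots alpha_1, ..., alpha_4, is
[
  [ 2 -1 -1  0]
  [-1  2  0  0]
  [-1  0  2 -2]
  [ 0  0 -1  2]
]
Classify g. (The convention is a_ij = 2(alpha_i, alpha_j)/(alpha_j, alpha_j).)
type B_4

The matrix has rank 4 with 2's on the diagonal. Reading the off-diagonal entries as Dynkin edges (a single edge where a_ij = a_ji = -1; a double or triple edge where a_ij * a_ji = 2 or 3), the diagram is a chain of 4 nodes with a double edge at one end; the terminal node there is the unique short simple root (B_4). One simple-root ordering that puts it in standard form is (alpha_2, alpha_1, alpha_3, alpha_4). So the algebra is type B_4, i.e. so(9).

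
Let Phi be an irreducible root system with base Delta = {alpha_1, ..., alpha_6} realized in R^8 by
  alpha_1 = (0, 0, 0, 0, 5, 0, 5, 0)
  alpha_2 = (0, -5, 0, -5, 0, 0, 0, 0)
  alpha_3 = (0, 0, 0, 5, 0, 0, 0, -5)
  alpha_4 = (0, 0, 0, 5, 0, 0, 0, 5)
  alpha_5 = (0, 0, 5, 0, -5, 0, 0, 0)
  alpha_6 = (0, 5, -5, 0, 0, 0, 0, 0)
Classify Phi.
type D_6

Compute the Cartan integers a_ij = 2(alpha_i, alpha_j)/(alpha_j, alpha_j); the resulting 6x6 Cartan matrix is
[[2, 0, 0, 0, -1, 0], [0, 2, -1, -1, 0, -1], [0, -1, 2, 0, 0, 0], [0, -1, 0, 2, 0, 0], [-1, 0, 0, 0, 2, -1], [0, -1, 0, 0, -1, 2]].
All simple roots have the same length, so the diagram is simply laced. The associated Dynkin diagram is a chain of 4 nodes with a fork of two nodes at one end (D_6), so the type is D_6 (the algebra so(12)).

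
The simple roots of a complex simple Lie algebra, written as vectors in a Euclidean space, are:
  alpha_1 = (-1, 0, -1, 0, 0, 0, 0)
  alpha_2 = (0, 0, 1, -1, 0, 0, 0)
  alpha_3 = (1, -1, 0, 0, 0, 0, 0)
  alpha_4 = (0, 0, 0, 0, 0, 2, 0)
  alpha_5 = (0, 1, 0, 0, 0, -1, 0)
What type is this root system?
C_5

Compute the Cartan integers a_ij = 2(alpha_i, alpha_j)/(alpha_j, alpha_j); the resulting 5x5 Cartan matrix is
[[2, -1, -1, 0, 0], [-1, 2, 0, 0, 0], [-1, 0, 2, 0, -1], [0, 0, 0, 2, -2], [0, 0, -1, -1, 2]].
The roots have two lengths (squared-length ratio 2:1); the short ones are alpha_{1,2,3,5}. The associated Dynkin diagram is a chain of 5 nodes with a double edge at one end; the terminal node there is the unique long simple root (C_5), so the type is C_5 (the algebra sp(10)).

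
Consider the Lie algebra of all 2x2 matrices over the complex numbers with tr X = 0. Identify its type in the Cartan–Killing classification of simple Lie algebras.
This is sl(2), which has dimension 2^2 - 1 = 3 and rank 2 - 1 = 1 (a Cartan subalgebra is the diagonal traceless matrices). In the classification of classical Lie algebras, the special linear algebra sl(n+1) has type A_n; here n = 1, so the Dynkin diagram is a chain of 1 nodes with single edges (A_1). Hence the type is A_1.

A1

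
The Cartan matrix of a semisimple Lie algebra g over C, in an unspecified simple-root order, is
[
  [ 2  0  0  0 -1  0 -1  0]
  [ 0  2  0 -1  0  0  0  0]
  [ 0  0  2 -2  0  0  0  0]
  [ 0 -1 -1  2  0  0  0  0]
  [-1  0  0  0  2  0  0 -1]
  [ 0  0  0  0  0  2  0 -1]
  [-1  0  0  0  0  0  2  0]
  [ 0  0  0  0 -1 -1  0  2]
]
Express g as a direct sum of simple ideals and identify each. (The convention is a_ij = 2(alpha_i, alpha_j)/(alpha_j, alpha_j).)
type A_5 + type C_3

The diagram associated to this matrix has two connected components: the simple roots {alpha_1, alpha_5, alpha_6, alpha_7, alpha_8} form a chain of 5 nodes with single edges (A_5), and {alpha_2, alpha_3, alpha_4} form a chain of 3 nodes with a double edge at one end; the terminal node there is the unique long simple root (C_3). A semisimple Lie algebra decomposes uniquely as the direct sum of simple ideals, one per connected component of its Dynkin diagram, so g ≅ A_5 ⊕ C_3 (dimension 35 + 21 = 56).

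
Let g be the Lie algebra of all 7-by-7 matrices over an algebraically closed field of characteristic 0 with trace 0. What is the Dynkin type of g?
This is sl(7), which has dimension 7^2 - 1 = 48 and rank 7 - 1 = 6 (a Cartan subalgebra is the diagonal traceless matrices). In the classification of classical Lie algebras, the special linear algebra sl(n+1) has type A_n; here n = 6, so the Dynkin diagram is a chain of 6 nodes with single edges (A_6). Hence the type is A_6.

type A_6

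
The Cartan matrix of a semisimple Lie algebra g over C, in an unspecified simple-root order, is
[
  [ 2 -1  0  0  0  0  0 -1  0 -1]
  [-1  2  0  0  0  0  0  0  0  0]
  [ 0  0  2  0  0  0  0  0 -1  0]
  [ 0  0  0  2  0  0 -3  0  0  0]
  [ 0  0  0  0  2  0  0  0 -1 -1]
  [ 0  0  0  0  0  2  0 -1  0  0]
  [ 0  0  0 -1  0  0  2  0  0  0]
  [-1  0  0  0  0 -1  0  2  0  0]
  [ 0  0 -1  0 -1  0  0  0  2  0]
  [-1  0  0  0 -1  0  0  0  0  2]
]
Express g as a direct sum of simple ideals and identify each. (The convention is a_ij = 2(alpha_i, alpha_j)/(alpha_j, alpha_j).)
type E_8 + type G_2

The diagram associated to this matrix has two connected components: the simple roots {alpha_1, alpha_2, alpha_3, alpha_5, alpha_6, alpha_8, alpha_9, alpha_10} form a chain of 7 nodes with one extra node attached to the third node from one end (E_8), and {alpha_4, alpha_7} form two nodes joined by a triple edge (G_2). A semisimple Lie algebra decomposes uniquely as the direct sum of simple ideals, one per connected component of its Dynkin diagram, so g ≅ E_8 ⊕ G_2 (dimension 248 + 14 = 262).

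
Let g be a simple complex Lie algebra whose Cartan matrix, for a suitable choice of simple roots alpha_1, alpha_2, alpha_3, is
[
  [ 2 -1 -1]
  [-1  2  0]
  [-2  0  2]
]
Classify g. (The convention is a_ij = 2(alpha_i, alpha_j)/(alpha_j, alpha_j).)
C_3 (sp(6))

The matrix has rank 3 with 2's on the diagonal. Reading the off-diagonal entries as Dynkin edges (a single edge where a_ij = a_ji = -1; a double or triple edge where a_ij * a_ji = 2 or 3), the diagram is a chain of 3 nodes with a double edge at one end; the terminal node there is the unique long simple root (C_3). One simple-root ordering that puts it in standard form is (alpha_2, alpha_1, alpha_3). So the algebra is type C_3, i.e. sp(6).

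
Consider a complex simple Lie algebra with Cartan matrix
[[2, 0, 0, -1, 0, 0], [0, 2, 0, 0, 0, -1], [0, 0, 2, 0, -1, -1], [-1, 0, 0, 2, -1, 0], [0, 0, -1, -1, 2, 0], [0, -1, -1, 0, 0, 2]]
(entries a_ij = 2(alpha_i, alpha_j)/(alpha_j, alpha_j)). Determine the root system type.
type A_6

The matrix has rank 6 with 2's on the diagonal. Reading the off-diagonal entries as Dynkin edges (a single edge where a_ij = a_ji = -1; a double or triple edge where a_ij * a_ji = 2 or 3), the diagram is a chain of 6 nodes with single edges (A_6). One simple-root ordering that puts it in standard form is (alpha_1, alpha_4, alpha_5, alpha_3, alpha_6, alpha_2). So the algebra is type A_6, i.e. sl(7).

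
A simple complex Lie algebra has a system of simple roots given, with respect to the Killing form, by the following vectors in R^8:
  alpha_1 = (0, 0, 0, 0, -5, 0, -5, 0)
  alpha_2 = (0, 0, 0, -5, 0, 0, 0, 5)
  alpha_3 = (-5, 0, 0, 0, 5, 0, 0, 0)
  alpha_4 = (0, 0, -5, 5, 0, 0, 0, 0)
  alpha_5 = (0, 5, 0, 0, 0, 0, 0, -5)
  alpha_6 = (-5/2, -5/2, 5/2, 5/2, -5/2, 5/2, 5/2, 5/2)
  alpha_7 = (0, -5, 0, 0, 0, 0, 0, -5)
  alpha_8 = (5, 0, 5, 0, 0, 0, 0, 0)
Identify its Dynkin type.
E_8

Compute the Cartan integers a_ij = 2(alpha_i, alpha_j)/(alpha_j, alpha_j); the resulting 8x8 Cartan matrix is
[[2, 0, -1, 0, 0, 0, 0, 0], [0, 2, 0, -1, -1, 0, -1, 0], [-1, 0, 2, 0, 0, 0, 0, -1], [0, -1, 0, 2, 0, 0, 0, -1], [0, -1, 0, 0, 2, -1, 0, 0], [0, 0, 0, 0, -1, 2, 0, 0], [0, -1, 0, 0, 0, 0, 2, 0], [0, 0, -1, -1, 0, 0, 0, 2]].
All simple roots have the same length, so the diagram is simply laced. The associated Dynkin diagram is a chain of 7 nodes with one extra node attached to the third node from one end (E_8), so the type is E_8.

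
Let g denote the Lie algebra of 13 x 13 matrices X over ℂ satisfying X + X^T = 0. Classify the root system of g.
type B_6

This is so(13) with 13 odd, which has dimension 13(13-1)/2 = 78 and rank (13-1)/2 = 6. In the classification of classical Lie algebras, the orthogonal algebra so(2n+1) in an odd number of variables has type B_n; here n = 6, so the Dynkin diagram is a chain of 6 nodes with a double edge at one end; the terminal node there is the unique short simple root (B_6). Hence the type is B_6.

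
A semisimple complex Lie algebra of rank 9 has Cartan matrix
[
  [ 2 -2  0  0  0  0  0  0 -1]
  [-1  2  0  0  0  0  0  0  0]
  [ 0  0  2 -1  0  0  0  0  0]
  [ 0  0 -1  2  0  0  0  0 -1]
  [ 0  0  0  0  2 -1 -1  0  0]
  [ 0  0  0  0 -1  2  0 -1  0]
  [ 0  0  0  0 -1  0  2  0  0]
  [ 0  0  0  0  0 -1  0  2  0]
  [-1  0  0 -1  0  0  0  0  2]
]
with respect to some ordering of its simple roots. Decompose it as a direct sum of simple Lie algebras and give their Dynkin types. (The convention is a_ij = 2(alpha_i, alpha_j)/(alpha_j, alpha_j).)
The diagram associated to this matrix has two connected components: the simple roots {alpha_5, alpha_6, alpha_7, alpha_8} form a chain of 4 nodes with single edges (A_4), and {alpha_1, alpha_2, alpha_3, alpha_4, alpha_9} form a chain of 5 nodes with a double edge at one end; the terminal node there is the unique short simple root (B_5). A semisimple Lie algebra decomposes uniquely as the direct sum of simple ideals, one per connected component of its Dynkin diagram, so g ≅ A_4 ⊕ B_5 (dimension 24 + 55 = 79).

A_4 ⊕ B_5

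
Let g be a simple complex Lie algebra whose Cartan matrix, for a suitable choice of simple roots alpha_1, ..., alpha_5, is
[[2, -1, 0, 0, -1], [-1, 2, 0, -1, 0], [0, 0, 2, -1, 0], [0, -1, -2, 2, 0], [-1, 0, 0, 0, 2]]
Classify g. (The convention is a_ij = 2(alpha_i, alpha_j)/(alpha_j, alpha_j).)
The matrix has rank 5 with 2's on the diagonal. Reading the off-diagonal entries as Dynkin edges (a single edge where a_ij = a_ji = -1; a double or triple edge where a_ij * a_ji = 2 or 3), the diagram is a chain of 5 nodes with a double edge at one end; the terminal node there is the unique short simple root (B_5). One simple-root ordering that puts it in standard form is (alpha_5, alpha_1, alpha_2, alpha_4, alpha_3). So the algebra is type B_5, i.e. so(11).

type B_5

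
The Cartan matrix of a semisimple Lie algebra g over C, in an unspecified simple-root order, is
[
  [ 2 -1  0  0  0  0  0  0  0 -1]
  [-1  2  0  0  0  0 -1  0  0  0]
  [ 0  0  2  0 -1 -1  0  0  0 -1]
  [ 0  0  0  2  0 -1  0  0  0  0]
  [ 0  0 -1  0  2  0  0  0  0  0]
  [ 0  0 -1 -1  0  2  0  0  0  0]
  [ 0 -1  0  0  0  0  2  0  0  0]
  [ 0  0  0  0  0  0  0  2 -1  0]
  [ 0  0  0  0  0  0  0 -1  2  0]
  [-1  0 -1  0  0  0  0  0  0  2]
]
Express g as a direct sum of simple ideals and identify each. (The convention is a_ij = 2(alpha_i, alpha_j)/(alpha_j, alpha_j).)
The diagram associated to this matrix has two connected components: the simple roots {alpha_8, alpha_9} form a chain of 2 nodes with single edges (A_2), and {alpha_1, alpha_2, alpha_3, alpha_4, alpha_5, alpha_6, alpha_7, alpha_10} form a chain of 7 nodes with one extra node attached to the third node from one end (E_8). A semisimple Lie algebra decomposes uniquely as the direct sum of simple ideals, one per connected component of its Dynkin diagram, so g ≅ A_2 ⊕ E_8 (dimension 8 + 248 = 256).

A2 + E8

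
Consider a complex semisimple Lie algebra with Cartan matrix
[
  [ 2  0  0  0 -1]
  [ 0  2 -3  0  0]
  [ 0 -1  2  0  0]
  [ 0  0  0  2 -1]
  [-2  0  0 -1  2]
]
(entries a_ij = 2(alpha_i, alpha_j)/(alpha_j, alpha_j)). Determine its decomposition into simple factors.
The diagram associated to this matrix has two connected components: the simple roots {alpha_1, alpha_4, alpha_5} form a chain of 3 nodes with a double edge at one end; the terminal node there is the unique short simple root (B_3), and {alpha_2, alpha_3} form two nodes joined by a triple edge (G_2). A semisimple Lie algebra decomposes uniquely as the direct sum of simple ideals, one per connected component of its Dynkin diagram, so g ≅ B_3 ⊕ G_2 (dimension 21 + 14 = 35).

B_3 (so(7)) + G_2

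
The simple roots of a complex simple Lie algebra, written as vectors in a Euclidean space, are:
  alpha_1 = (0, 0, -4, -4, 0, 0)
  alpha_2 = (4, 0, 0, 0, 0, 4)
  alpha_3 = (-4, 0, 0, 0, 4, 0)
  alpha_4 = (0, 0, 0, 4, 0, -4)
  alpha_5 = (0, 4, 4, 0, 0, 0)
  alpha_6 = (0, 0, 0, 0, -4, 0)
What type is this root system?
type B_6

Compute the Cartan integers a_ij = 2(alpha_i, alpha_j)/(alpha_j, alpha_j); the resulting 6x6 Cartan matrix is
[[2, 0, 0, -1, -1, 0], [0, 2, -1, -1, 0, 0], [0, -1, 2, 0, 0, -2], [-1, -1, 0, 2, 0, 0], [-1, 0, 0, 0, 2, 0], [0, 0, -1, 0, 0, 2]].
The roots have two lengths (squared-length ratio 2:1); the short ones are alpha_{6}. The associated Dynkin diagram is a chain of 6 nodes with a double edge at one end; the terminal node there is the unique short simple root (B_6), so the type is B_6 (the algebra so(13)).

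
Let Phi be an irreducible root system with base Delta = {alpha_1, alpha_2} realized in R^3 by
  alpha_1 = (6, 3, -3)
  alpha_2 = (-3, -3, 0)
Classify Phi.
G_2

Compute the Cartan integers a_ij = 2(alpha_i, alpha_j)/(alpha_j, alpha_j); the resulting 2x2 Cartan matrix is
[[2, -3], [-1, 2]].
The roots have two lengths (squared-length ratio 3:1); the short ones are alpha_{2}. The associated Dynkin diagram is two nodes joined by a triple edge (G_2), so the type is G_2.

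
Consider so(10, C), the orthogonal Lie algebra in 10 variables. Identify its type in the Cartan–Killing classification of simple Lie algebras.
D_5 (so(10))

This is so(10) with 10 even, which has dimension 10(10-1)/2 = 45 and rank 10/2 = 5. In the classification of classical Lie algebras, the orthogonal algebra so(2n) in an even number of variables has type D_n; here n = 5, so the Dynkin diagram is a chain of 3 nodes with a fork of two nodes at one end (D_5). Hence the type is D_5.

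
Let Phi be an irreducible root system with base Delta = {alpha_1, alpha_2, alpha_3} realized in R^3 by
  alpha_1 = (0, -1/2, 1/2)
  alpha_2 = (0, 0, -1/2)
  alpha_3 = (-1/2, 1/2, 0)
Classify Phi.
Compute the Cartan integers a_ij = 2(alpha_i, alpha_j)/(alpha_j, alpha_j); the resulting 3x3 Cartan matrix is
[[2, -2, -1], [-1, 2, 0], [-1, 0, 2]].
The roots have two lengths (squared-length ratio 2:1); the short ones are alpha_{2}. The associated Dynkin diagram is a chain of 3 nodes with a double edge at one end; the terminal node there is the unique short simple root (B_3), so the type is B_3 (the algebra so(7)).

B3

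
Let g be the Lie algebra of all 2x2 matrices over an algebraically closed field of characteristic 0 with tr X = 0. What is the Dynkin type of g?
This is sl(2), which has dimension 2^2 - 1 = 3 and rank 2 - 1 = 1 (a Cartan subalgebra is the diagonal traceless matrices). In the classification of classical Lie algebras, the special linear algebra sl(n+1) has type A_n; here n = 1, so the Dynkin diagram is a chain of 1 nodes with single edges (A_1). Hence the type is A_1.

A_1 (sl(2))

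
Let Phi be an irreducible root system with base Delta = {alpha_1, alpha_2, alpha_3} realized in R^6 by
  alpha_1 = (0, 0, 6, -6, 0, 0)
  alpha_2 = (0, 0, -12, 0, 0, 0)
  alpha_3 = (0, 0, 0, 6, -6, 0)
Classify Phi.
C3

Compute the Cartan integers a_ij = 2(alpha_i, alpha_j)/(alpha_j, alpha_j); the resulting 3x3 Cartan matrix is
[[2, -1, -1], [-2, 2, 0], [-1, 0, 2]].
The roots have two lengths (squared-length ratio 2:1); the short ones are alpha_{1,3}. The associated Dynkin diagram is a chain of 3 nodes with a double edge at one end; the terminal node there is the unique long simple root (C_3), so the type is C_3 (the algebra sp(6)).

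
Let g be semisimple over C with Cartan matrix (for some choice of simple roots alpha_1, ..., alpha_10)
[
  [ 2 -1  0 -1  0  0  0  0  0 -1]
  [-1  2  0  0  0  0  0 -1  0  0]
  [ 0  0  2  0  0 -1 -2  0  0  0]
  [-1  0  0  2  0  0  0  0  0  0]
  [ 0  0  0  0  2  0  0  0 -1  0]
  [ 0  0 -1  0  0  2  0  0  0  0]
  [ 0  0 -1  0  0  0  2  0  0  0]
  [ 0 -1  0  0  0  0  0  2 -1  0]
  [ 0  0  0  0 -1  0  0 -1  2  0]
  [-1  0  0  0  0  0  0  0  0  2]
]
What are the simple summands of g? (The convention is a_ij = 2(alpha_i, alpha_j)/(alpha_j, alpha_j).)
The diagram associated to this matrix has two connected components: the simple roots {alpha_3, alpha_6, alpha_7} form a chain of 3 nodes with a double edge at one end; the terminal node there is the unique short simple root (B_3), and {alpha_1, alpha_2, alpha_4, alpha_5, alpha_8, alpha_9, alpha_10} form a chain of 5 nodes with a fork of two nodes at one end (D_7). A semisimple Lie algebra decomposes uniquely as the direct sum of simple ideals, one per connected component of its Dynkin diagram, so g ≅ B_3 ⊕ D_7 (dimension 21 + 91 = 112).

B_3 (so(7)) ⊕ D_7 (so(14))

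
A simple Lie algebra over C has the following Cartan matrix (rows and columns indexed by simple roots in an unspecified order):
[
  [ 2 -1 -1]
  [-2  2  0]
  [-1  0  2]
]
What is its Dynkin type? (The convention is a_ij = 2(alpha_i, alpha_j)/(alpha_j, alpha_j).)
The matrix has rank 3 with 2's on the diagonal. Reading the off-diagonal entries as Dynkin edges (a single edge where a_ij = a_ji = -1; a double or triple edge where a_ij * a_ji = 2 or 3), the diagram is a chain of 3 nodes with a double edge at one end; the terminal node there is the unique long simple root (C_3). One simple-root ordering that puts it in standard form is (alpha_3, alpha_1, alpha_2). So the algebra is type C_3, i.e. sp(6).

C_3 (sp(6))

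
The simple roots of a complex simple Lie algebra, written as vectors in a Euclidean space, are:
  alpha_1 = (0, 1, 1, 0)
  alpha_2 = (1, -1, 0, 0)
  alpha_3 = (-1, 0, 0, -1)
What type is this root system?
Compute the Cartan integers a_ij = 2(alpha_i, alpha_j)/(alpha_j, alpha_j); the resulting 3x3 Cartan matrix is
[[2, -1, 0], [-1, 2, -1], [0, -1, 2]].
All simple roots have the same length, so the diagram is simply laced. The associated Dynkin diagram is a chain of 3 nodes with single edges (A_3), so the type is A_3 (the algebra sl(4)).

A3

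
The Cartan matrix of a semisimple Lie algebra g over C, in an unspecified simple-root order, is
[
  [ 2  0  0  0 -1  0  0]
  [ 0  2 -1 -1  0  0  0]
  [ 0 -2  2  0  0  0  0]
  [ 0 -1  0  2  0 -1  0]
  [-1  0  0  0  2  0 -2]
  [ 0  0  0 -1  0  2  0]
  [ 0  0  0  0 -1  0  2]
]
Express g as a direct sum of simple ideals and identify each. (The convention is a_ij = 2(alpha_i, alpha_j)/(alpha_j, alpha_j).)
The diagram associated to this matrix has two connected components: the simple roots {alpha_1, alpha_5, alpha_7} form a chain of 3 nodes with a double edge at one end; the terminal node there is the unique short simple root (B_3), and {alpha_2, alpha_3, alpha_4, alpha_6} form a chain of 4 nodes with a double edge at one end; the terminal node there is the unique long simple root (C_4). A semisimple Lie algebra decomposes uniquely as the direct sum of simple ideals, one per connected component of its Dynkin diagram, so g ≅ B_3 ⊕ C_4 (dimension 21 + 36 = 57).

B3 + C4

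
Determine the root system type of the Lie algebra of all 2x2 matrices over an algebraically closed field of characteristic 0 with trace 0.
This is sl(2), which has dimension 2^2 - 1 = 3 and rank 2 - 1 = 1 (a Cartan subalgebra is the diagonal traceless matrices). In the classification of classical Lie algebras, the special linear algebra sl(n+1) has type A_n; here n = 1, so the Dynkin diagram is a chain of 1 nodes with single edges (A_1). Hence the type is A_1.

A_1 (sl(2))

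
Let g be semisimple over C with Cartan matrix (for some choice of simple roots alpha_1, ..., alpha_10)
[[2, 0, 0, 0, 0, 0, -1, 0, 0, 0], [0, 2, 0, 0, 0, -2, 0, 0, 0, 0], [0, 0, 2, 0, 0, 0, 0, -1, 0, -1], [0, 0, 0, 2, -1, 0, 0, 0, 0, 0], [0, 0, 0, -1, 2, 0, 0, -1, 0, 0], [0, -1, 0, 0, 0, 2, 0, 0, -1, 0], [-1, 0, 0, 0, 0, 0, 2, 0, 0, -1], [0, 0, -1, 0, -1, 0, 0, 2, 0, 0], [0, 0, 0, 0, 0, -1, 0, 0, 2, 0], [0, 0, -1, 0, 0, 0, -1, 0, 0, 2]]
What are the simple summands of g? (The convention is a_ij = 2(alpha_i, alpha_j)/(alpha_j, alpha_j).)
The diagram associated to this matrix has two connected components: the simple roots {alpha_1, alpha_3, alpha_4, alpha_5, alpha_7, alpha_8, alpha_10} form a chain of 7 nodes with single edges (A_7), and {alpha_2, alpha_6, alpha_9} form a chain of 3 nodes with a double edge at one end; the terminal node there is the unique long simple root (C_3). A semisimple Lie algebra decomposes uniquely as the direct sum of simple ideals, one per connected component of its Dynkin diagram, so g ≅ A_7 ⊕ C_3 (dimension 63 + 21 = 84).

A7 ⊕ C3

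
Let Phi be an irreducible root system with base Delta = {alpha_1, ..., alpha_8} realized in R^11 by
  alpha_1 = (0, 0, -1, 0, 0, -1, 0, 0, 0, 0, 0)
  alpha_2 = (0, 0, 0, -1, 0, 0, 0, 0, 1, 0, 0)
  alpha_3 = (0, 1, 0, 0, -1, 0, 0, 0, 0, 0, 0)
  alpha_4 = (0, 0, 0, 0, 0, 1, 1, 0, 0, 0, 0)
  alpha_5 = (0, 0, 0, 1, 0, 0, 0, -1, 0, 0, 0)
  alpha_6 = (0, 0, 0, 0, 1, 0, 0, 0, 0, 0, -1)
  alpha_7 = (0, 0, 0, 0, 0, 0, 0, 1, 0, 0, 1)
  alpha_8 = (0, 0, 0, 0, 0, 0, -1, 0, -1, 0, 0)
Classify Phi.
Compute the Cartan integers a_ij = 2(alpha_i, alpha_j)/(alpha_j, alpha_j); the resulting 8x8 Cartan matrix is
[[2, 0, 0, -1, 0, 0, 0, 0], [0, 2, 0, 0, -1, 0, 0, -1], [0, 0, 2, 0, 0, -1, 0, 0], [-1, 0, 0, 2, 0, 0, 0, -1], [0, -1, 0, 0, 2, 0, -1, 0], [0, 0, -1, 0, 0, 2, -1, 0], [0, 0, 0, 0, -1, -1, 2, 0], [0, -1, 0, -1, 0, 0, 0, 2]].
All simple roots have the same length, so the diagram is simply laced. The associated Dynkin diagram is a chain of 8 nodes with single edges (A_8), so the type is A_8 (the algebra sl(9)).

A8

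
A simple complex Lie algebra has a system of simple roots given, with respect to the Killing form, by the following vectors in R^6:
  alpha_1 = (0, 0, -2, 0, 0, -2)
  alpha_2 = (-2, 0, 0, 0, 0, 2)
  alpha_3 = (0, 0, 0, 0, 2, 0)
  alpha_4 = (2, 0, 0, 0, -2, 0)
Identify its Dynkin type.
Compute the Cartan integers a_ij = 2(alpha_i, alpha_j)/(alpha_j, alpha_j); the resulting 4x4 Cartan matrix is
[[2, -1, 0, 0], [-1, 2, 0, -1], [0, 0, 2, -1], [0, -1, -2, 2]].
The roots have two lengths (squared-length ratio 2:1); the short ones are alpha_{3}. The associated Dynkin diagram is a chain of 4 nodes with a double edge at one end; the terminal node there is the unique short simple root (B_4), so the type is B_4 (the algebra so(9)).

B_4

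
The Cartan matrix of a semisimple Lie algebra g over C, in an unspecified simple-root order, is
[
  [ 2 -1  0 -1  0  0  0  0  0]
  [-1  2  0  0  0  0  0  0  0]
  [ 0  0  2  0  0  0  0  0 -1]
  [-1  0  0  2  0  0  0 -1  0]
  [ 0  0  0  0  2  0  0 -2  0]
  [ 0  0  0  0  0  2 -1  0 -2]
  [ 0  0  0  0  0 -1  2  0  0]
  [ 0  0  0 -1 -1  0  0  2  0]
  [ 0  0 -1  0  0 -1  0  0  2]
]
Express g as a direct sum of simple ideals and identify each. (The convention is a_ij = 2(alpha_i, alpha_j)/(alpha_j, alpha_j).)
C_5 (sp(10)) + F_4

The diagram associated to this matrix has two connected components: the simple roots {alpha_1, alpha_2, alpha_4, alpha_5, alpha_8} form a chain of 5 nodes with a double edge at one end; the terminal node there is the unique long simple root (C_5), and {alpha_3, alpha_6, alpha_7, alpha_9} form a chain of 4 nodes with a double edge between the middle two (F_4). A semisimple Lie algebra decomposes uniquely as the direct sum of simple ideals, one per connected component of its Dynkin diagram, so g ≅ C_5 ⊕ F_4 (dimension 55 + 52 = 107).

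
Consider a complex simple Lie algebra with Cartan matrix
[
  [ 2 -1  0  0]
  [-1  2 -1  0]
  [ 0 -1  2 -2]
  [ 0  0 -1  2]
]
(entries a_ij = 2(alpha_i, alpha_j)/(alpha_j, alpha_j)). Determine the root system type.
The matrix has rank 4 with 2's on the diagonal. Reading the off-diagonal entries as Dynkin edges (a single edge where a_ij = a_ji = -1; a double or triple edge where a_ij * a_ji = 2 or 3), the diagram is a chain of 4 nodes with a double edge at one end; the terminal node there is the unique short simple root (B_4). One simple-root ordering that puts it in standard form is (alpha_1, alpha_2, alpha_3, alpha_4). So the algebra is type B_4, i.e. so(9).

B_4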